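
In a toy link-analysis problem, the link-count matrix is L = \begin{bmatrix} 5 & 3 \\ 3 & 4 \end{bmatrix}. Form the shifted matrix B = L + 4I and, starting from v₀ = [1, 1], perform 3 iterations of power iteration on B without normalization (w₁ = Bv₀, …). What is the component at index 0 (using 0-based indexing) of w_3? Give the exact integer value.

1641

B = L + 4I has rows (9, 3); (3, 8)
w1 = Bv₀ = (12, 11)
w2 = Bw1 = (141, 124)
w3 = Bw2 = (1641, 1415)
Requested component of w3: 1641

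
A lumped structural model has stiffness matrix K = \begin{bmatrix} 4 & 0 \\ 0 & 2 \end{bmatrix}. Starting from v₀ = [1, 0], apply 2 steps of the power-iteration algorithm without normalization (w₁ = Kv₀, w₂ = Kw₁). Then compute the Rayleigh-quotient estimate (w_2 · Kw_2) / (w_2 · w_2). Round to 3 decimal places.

4.000

w1 = Kv₀ = (4·1 + 0·0; 0·1 + 2·0) = (4, 0)
w2 = Kw1 = (4·4 + 0·0; 0·4 + 2·0) = (16, 0)
Kw2 = (64, 0)
w2·Kw2 = 16·64 + 0·0 = 1024; w2·w2 = 16·16 + 0·0 = 256
λ ≈ 1024/256 = 4.000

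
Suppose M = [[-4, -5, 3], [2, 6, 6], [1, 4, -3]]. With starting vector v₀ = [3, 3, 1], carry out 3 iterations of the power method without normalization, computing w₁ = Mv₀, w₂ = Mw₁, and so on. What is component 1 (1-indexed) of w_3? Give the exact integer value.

-768

w1 = Mv₀ = ((-4)·3 + (-5)·3 + 3·1; 2·3 + 6·3 + 6·1; 1·3 + 4·3 + (-3)·1) = (-24, 30, 12)
w2 = Mw1 = ((-4)·(-24) + (-5)·30 + 3·12; 2·(-24) + 6·30 + 6·12; 1·(-24) + 4·30 + (-3)·12) = (-18, 204, 60)
w3 = Mw2 = (-768, 1548, 618)
The requested component of w3 is -768.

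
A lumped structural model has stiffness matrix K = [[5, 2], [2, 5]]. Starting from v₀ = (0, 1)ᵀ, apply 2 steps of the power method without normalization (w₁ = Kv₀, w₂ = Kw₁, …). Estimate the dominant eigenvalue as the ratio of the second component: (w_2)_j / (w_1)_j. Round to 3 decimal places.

λ ≈ 5.800

w1 = Kv₀ = (2, 5)
w2 = Kw1 = (20, 29)
Ratio at component: 29 / 5 = 5.800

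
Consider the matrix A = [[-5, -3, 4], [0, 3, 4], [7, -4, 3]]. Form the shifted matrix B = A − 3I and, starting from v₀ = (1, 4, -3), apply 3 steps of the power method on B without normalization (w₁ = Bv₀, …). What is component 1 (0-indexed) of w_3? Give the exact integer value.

-704

B = A − 3I has rows (-8, -3, 4); (0, 0, 4); (7, -4, 0)
w1 = Bv₀ = (-32, -12, -9)
w2 = Bw1 = (256, -36, -176)
w3 = Bw2 = (-2644, -704, 1936)
Requested component of w3: -704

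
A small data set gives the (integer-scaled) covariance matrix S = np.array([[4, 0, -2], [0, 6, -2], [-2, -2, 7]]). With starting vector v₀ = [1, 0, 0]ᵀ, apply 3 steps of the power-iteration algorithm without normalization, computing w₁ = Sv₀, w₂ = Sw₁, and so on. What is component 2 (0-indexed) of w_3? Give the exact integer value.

-202

w1 = Sv₀ = (4·1 + 0·0 + (-2)·0; 0·1 + 6·0 + (-2)·0; (-2)·1 + (-2)·0 + 7·0) = (4, 0, -2)
w2 = Sw1 = (4·4 + 0·0 + (-2)·(-2); 0·4 + 6·0 + (-2)·(-2); (-2)·4 + (-2)·0 + 7·(-2)) = (20, 4, -22)
w3 = Sw2 = (124, 68, -202)
The requested component of w3 is -202.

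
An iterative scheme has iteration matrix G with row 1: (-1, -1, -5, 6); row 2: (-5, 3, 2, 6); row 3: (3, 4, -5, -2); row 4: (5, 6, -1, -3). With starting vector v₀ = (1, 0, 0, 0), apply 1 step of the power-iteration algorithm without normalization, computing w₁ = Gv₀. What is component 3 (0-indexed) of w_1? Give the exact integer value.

5

w1 = Gv₀ = (-1, -5, 3, 5)
The requested component of w1 is 5.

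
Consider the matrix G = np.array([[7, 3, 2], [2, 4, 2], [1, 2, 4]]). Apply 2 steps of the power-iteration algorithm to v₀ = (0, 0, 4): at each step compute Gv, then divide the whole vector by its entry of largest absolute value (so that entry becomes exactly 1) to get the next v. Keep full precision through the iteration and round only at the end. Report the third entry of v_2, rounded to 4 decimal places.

0.7857

Gv0 = (8.00000, 8.00000, 16.00000); divide by 16.00000 → v1 = (0.50000, 0.50000, 1.00000)
Gv1 = (7.00000, 5.00000, 5.50000); divide by 7.00000 → v2 = (1.00000, 0.71429, 0.78571)
Requested entry of v2: 88/112 = 0.7857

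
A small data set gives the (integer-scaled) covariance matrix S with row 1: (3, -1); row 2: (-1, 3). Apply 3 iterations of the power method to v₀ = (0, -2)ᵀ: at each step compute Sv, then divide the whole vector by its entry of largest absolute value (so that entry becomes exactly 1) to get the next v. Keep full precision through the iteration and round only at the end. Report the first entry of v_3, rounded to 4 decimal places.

Sv0 = (2.00000, -6.00000); divide by -6.00000 → v1 = (-0.33333, 1.00000)
Sv1 = (-2.00000, 3.33333); divide by 3.33333 → v2 = (-0.60000, 1.00000)
Sv2 = (-2.80000, 3.60000); divide by 3.60000 → v3 = (-0.77778, 1.00000)
Requested entry of v3: 56/-72 = -0.7778

-0.7778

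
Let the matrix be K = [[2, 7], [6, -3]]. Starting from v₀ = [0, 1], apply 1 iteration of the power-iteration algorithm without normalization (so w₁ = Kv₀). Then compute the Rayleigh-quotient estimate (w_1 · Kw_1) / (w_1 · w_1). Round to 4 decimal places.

w1 = Kv₀ = (2·0 + 7·1; 6·0 + (-3)·1) = (7, -3)
Kw1 = (-7, 51)
w1·Kw1 = 7·(-7) + (-3)·51 = -202; w1·w1 = 7·7 + (-3)·(-3) = 58
λ ≈ -202/58 = -3.4828

λ ≈ -3.4828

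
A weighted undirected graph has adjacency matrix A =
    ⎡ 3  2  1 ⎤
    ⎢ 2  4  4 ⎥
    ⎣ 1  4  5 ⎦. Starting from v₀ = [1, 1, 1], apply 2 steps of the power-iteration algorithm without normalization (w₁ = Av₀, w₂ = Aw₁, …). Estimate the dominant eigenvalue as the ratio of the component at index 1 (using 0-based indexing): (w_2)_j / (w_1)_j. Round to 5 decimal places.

w1 = Av₀ = (6, 10, 10)
w2 = Aw1 = (48, 92, 96)
Ratio at component: 92 / 10 = 9.20000

9.20000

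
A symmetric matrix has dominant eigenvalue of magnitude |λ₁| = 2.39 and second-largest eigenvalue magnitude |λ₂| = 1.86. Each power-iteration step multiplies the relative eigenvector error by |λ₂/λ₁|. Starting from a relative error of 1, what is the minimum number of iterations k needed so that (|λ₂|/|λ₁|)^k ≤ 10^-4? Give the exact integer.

37

|λ₂/λ₁| = 1.86/2.39 = 0.77824
Need k ≥ ln(10^-4) / ln(0.77824) = -9.2103 / -0.2507 ≈ 36.736
Smallest integer k satisfying the bound: 37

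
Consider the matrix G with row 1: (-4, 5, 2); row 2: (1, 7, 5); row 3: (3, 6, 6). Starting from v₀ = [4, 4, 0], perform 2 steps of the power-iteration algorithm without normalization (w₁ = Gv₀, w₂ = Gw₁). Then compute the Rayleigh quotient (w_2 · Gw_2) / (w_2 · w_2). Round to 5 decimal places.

λ ≈ 12.59076

w1 = Gv₀ = ((-4)·4 + 5·4 + 2·0; 1·4 + 7·4 + 5·0; 3·4 + 6·4 + 6·0) = (4, 32, 36)
w2 = Gw1 = ((-4)·4 + 5·32 + 2·36; 1·4 + 7·32 + 5·36; 3·4 + 6·32 + 6·36) = (216, 408, 420)
Gw2 = (2016, 5172, 5616)
w2·Gw2 = 216·2016 + 408·5172 + 420·5616 = 4904352; w2·w2 = 216·216 + 408·408 + 420·420 = 389520
λ ≈ 4904352/389520 = 12.59076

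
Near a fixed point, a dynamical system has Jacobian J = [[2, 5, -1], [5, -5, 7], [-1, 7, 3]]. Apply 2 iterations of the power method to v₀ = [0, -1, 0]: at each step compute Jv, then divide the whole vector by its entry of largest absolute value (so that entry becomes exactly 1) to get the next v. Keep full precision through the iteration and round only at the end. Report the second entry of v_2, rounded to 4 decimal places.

Jv0 = (-5.00000, 5.00000, -7.00000); divide by -7.00000 → v1 = (0.71429, -0.71429, 1.00000)
Jv1 = (-3.14286, 14.14286, -2.71429); divide by 14.14286 → v2 = (-0.22222, 1.00000, -0.19192)
Requested entry of v2: -99/-99 = 1.0000

1.0000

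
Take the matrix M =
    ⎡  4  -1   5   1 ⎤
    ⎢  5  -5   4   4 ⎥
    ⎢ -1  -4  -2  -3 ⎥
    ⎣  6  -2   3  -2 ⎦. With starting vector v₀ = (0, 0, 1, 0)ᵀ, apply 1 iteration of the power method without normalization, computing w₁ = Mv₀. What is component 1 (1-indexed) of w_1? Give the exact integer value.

5

w1 = Mv₀ = (5, 4, -2, 3)
The requested component of w1 is 5.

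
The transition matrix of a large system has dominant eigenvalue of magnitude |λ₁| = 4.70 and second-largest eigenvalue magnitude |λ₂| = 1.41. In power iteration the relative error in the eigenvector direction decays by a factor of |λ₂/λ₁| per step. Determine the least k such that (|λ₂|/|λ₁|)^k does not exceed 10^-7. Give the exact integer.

14

|λ₂/λ₁| = 1.41/4.70 = 0.30000
Need k ≥ ln(10^-7) / ln(0.30000) = -16.1181 / -1.2040 ≈ 13.387
Smallest integer k satisfying the bound: 14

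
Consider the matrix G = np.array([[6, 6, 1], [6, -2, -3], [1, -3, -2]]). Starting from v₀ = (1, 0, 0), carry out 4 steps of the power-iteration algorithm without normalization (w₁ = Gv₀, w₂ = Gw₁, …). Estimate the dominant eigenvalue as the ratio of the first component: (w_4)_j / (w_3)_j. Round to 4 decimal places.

10.8473

w1 = Gv₀ = (6, 6, 1)
w2 = Gw1 = (73, 21, -14)
w3 = Gw2 = (550, 438, 38)
w4 = Gw3 = (5966, 2310, -840)
Ratio at component: 5966 / 550 = 10.8473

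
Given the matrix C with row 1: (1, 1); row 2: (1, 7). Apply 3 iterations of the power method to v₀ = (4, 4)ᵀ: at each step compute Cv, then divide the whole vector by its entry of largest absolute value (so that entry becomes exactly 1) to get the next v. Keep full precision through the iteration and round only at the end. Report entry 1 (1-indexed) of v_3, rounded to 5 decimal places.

Cv0 = (8.000000, 32.000000); divide by 32.000000 → v1 = (0.250000, 1.000000)
Cv1 = (1.250000, 7.250000); divide by 7.250000 → v2 = (0.172414, 1.000000)
Cv2 = (1.172414, 7.172414); divide by 7.172414 → v3 = (0.163462, 1.000000)
Requested entry of v3: 272/1664 = 0.16346

0.16346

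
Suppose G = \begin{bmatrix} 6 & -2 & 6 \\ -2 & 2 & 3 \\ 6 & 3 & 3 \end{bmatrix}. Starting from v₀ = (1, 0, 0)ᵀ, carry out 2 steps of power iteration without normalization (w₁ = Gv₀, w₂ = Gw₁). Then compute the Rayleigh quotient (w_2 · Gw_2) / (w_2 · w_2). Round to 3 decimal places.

w1 = Gv₀ = (6·1 + (-2)·0 + 6·0; (-2)·1 + 2·0 + 3·0; 6·1 + 3·0 + 3·0) = (6, -2, 6)
w2 = Gw1 = (6·6 + (-2)·(-2) + 6·6; (-2)·6 + 2·(-2) + 3·6; 6·6 + 3·(-2) + 3·6) = (76, 2, 48)
Gw2 = (740, -4, 606)
w2·Gw2 = 76·740 + 2·(-4) + 48·606 = 85320; w2·w2 = 76·76 + 2·2 + 48·48 = 8084
λ ≈ 85320/8084 = 10.554

λ ≈ 10.554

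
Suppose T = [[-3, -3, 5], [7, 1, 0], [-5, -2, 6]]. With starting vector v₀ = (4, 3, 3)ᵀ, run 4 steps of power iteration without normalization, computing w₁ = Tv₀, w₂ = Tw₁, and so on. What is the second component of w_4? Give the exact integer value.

-970

w1 = Tv₀ = ((-3)·4 + (-3)·3 + 5·3; 7·4 + 1·3 + 0·3; (-5)·4 + (-2)·3 + 6·3) = (-6, 31, -8)
w2 = Tw1 = ((-3)·(-6) + (-3)·31 + 5·(-8); 7·(-6) + 1·31 + 0·(-8); (-5)·(-6) + (-2)·31 + 6·(-8)) = (-115, -11, -80)
w3 = Tw2 = (-22, -816, 117)
w4 = Tw3 = (3099, -970, 2444)
The requested component of w4 is -970.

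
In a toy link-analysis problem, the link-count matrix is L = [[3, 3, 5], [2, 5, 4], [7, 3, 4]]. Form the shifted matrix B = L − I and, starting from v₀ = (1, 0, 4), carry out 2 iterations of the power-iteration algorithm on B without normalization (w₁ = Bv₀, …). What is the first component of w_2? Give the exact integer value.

193

B = L − I has rows (2, 3, 5); (2, 4, 4); (7, 3, 3)
w1 = Bv₀ = (22, 18, 19)
w2 = Bw1 = (193, 192, 265)
Requested component of w2: 193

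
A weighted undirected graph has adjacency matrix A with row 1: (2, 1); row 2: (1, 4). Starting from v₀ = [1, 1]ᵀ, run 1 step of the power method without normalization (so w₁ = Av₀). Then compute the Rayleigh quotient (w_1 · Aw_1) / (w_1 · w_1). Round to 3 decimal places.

w1 = Av₀ = (3, 5)
Aw1 = (11, 23)
w1·Aw1 = 3·11 + 5·23 = 148; w1·w1 = 3·3 + 5·5 = 34
λ ≈ 148/34 = 4.353

4.353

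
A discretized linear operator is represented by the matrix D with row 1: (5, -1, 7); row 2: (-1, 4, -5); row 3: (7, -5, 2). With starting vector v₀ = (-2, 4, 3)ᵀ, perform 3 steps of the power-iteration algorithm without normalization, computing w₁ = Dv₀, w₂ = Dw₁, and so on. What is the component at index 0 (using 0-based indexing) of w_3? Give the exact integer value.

w1 = Dv₀ = (5·(-2) + (-1)·4 + 7·3; (-1)·(-2) + 4·4 + (-5)·3; 7·(-2) + (-5)·4 + 2·3) = (7, 3, -28)
w2 = Dw1 = (5·7 + (-1)·3 + 7·(-28); (-1)·7 + 4·3 + (-5)·(-28); 7·7 + (-5)·3 + 2·(-28)) = (-164, 145, -22)
w3 = Dw2 = (-1119, 854, -1917)
The requested component of w3 is -1119.

-1119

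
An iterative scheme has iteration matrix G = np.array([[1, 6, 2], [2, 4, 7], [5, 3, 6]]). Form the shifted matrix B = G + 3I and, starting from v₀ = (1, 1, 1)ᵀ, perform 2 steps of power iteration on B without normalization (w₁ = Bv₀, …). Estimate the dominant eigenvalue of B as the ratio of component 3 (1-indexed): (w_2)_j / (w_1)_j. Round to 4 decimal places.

15.3529

B = G + 3I has rows (4, 6, 2); (2, 7, 7); (5, 3, 9)
w1 = Bv₀ = (4·1 + 6·1 + 2·1; 2·1 + 7·1 + 7·1; 5·1 + 3·1 + 9·1) = (12, 16, 17)
w2 = Bw1 = (4·12 + 6·16 + 2·17; 2·12 + 7·16 + 7·17; 5·12 + 3·16 + 9·17) = (178, 255, 261)
Ratio: 261/17 = 15.3529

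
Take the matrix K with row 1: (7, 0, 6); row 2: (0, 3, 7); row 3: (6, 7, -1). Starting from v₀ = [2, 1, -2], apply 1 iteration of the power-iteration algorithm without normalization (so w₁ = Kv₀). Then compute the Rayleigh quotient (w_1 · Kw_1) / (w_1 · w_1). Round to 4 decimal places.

λ ≈ -4.9117

w1 = Kv₀ = (2, -11, 21)
Kw1 = (140, 114, -86)
w1·Kw1 = 2·140 + (-11)·114 + 21·(-86) = -2780; w1·w1 = 2·2 + (-11)·(-11) + 21·21 = 566
λ ≈ -2780/566 = -4.9117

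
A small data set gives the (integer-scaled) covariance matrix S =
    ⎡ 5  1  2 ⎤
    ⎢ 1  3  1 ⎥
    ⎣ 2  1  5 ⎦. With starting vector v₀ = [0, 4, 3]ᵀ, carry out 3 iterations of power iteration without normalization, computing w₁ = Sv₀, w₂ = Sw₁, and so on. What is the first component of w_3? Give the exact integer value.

849

w1 = Sv₀ = (5·0 + 1·4 + 2·3; 1·0 + 3·4 + 1·3; 2·0 + 1·4 + 5·3) = (10, 15, 19)
w2 = Sw1 = (5·10 + 1·15 + 2·19; 1·10 + 3·15 + 1·19; 2·10 + 1·15 + 5·19) = (103, 74, 130)
w3 = Sw2 = (849, 455, 930)
The requested component of w3 is 849.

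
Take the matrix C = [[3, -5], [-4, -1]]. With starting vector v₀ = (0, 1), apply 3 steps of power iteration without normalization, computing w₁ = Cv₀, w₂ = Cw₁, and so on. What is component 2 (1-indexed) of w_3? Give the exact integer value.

19

w1 = Cv₀ = (-5, -1)
w2 = Cw1 = (-10, 21)
w3 = Cw2 = (-135, 19)
The requested component of w3 is 19.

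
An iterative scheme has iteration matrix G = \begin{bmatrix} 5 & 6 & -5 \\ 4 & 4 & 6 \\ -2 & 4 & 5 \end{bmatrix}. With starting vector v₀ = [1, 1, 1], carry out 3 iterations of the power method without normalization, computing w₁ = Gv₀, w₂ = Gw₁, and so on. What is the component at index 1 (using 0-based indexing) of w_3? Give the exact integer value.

w1 = Gv₀ = (6, 14, 7)
w2 = Gw1 = (79, 122, 79)
w3 = Gw2 = (732, 1278, 725)
The requested component of w3 is 1278.

1278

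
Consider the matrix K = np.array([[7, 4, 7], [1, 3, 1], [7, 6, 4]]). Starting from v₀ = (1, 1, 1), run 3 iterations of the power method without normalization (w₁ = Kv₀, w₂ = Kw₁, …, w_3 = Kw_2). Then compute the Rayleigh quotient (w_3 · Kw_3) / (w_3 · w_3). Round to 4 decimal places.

w1 = Kv₀ = (7·1 + 4·1 + 7·1; 1·1 + 3·1 + 1·1; 7·1 + 6·1 + 4·1) = (18, 5, 17)
w2 = Kw1 = (7·18 + 4·5 + 7·17; 1·18 + 3·5 + 1·17; 7·18 + 6·5 + 4·17) = (265, 50, 224)
w3 = Kw2 = (3623, 639, 3051)
Kw3 = (49274, 8591, 41399)
w3·Kw3 = 3623·49274 + 639·8591 + 3051·41399 = 310317700; w3·w3 = 3623·3623 + 639·639 + 3051·3051 = 22843051
λ ≈ 310317700/22843051 = 13.5848

13.5848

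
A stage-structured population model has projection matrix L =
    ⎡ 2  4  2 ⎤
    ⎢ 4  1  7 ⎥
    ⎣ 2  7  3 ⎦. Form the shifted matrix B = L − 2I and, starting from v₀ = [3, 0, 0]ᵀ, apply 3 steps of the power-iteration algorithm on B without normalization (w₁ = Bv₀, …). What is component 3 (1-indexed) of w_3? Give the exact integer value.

420

B = L − 2I has rows (0, 4, 2); (4, -1, 7); (2, 7, 1)
w1 = Bv₀ = (0·3 + 4·0 + 2·0; 4·3 + (-1)·0 + 7·0; 2·3 + 7·0 + 1·0) = (0, 12, 6)
w2 = Bw1 = (0·0 + 4·12 + 2·6; 4·0 + (-1)·12 + 7·6; 2·0 + 7·12 + 1·6) = (60, 30, 90)
w3 = Bw2 = (300, 840, 420)
Requested component of w3: 420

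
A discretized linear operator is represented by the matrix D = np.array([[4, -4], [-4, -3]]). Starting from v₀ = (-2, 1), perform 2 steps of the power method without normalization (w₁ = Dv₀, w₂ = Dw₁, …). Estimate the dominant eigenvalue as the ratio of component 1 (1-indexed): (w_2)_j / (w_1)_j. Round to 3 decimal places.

w1 = Dv₀ = (4·(-2) + (-4)·1; (-4)·(-2) + (-3)·1) = (-12, 5)
w2 = Dw1 = (4·(-12) + (-4)·5; (-4)·(-12) + (-3)·5) = (-68, 33)
Ratio at component: -68 / -12 = 5.667

λ ≈ 5.667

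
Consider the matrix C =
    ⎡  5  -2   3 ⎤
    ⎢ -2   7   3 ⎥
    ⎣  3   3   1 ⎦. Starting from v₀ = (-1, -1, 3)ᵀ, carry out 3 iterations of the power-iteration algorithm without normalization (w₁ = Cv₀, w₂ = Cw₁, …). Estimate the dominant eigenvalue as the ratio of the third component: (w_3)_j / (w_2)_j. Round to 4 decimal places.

3.2222

w1 = Cv₀ = (5·(-1) + (-2)·(-1) + 3·3; (-2)·(-1) + 7·(-1) + 3·3; 3·(-1) + 3·(-1) + 1·3) = (6, 4, -3)
w2 = Cw1 = (5·6 + (-2)·4 + 3·(-3); (-2)·6 + 7·4 + 3·(-3); 3·6 + 3·4 + 1·(-3)) = (13, 7, 27)
w3 = Cw2 = (132, 104, 87)
Ratio at component: 87 / 27 = 3.2222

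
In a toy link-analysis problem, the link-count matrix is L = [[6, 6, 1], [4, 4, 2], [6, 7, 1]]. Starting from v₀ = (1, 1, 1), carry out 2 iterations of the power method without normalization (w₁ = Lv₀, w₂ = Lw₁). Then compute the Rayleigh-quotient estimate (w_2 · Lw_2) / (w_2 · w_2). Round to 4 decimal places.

w1 = Lv₀ = (6·1 + 6·1 + 1·1; 4·1 + 4·1 + 2·1; 6·1 + 7·1 + 1·1) = (13, 10, 14)
w2 = Lw1 = (6·13 + 6·10 + 1·14; 4·13 + 4·10 + 2·14; 6·13 + 7·10 + 1·14) = (152, 120, 162)
Lw2 = (1794, 1412, 1914)
w2·Lw2 = 152·1794 + 120·1412 + 162·1914 = 752196; w2·w2 = 152·152 + 120·120 + 162·162 = 63748
λ ≈ 752196/63748 = 11.7995

11.7995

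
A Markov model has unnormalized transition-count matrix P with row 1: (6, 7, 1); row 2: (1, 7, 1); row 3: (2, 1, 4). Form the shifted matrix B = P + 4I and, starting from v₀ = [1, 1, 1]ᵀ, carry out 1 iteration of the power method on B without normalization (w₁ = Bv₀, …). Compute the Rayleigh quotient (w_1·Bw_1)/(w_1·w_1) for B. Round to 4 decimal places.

B = P + 4I has rows (10, 7, 1); (1, 11, 1); (2, 1, 8)
w1 = Bv₀ = (10·1 + 7·1 + 1·1; 1·1 + 11·1 + 1·1; 2·1 + 1·1 + 8·1) = (18, 13, 11)
Bw1 = (282, 172, 137)
w1·Bw1 = 8819; w1·w1 = 614; μ ≈ 8819/614 = 14.3632

μ ≈ 14.3632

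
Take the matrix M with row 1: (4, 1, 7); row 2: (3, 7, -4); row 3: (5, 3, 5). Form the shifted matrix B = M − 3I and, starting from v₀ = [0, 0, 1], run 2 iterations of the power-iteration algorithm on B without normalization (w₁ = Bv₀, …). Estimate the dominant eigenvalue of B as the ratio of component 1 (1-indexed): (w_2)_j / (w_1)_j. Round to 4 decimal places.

B = M − 3I has rows (1, 1, 7); (3, 4, -4); (5, 3, 2)
w1 = Bv₀ = (1·0 + 1·0 + 7·1; 3·0 + 4·0 + (-4)·1; 5·0 + 3·0 + 2·1) = (7, -4, 2)
w2 = Bw1 = (1·7 + 1·(-4) + 7·2; 3·7 + 4·(-4) + (-4)·2; 5·7 + 3·(-4) + 2·2) = (17, -3, 27)
Ratio: 17/7 = 2.4286

μ ≈ 2.4286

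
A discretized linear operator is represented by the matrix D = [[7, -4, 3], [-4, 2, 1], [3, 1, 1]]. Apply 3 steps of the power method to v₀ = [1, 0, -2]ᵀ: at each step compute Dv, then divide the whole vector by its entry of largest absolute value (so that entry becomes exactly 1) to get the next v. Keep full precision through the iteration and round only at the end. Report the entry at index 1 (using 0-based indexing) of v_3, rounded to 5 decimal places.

Dv0 = (1.000000, -6.000000, 1.000000); divide by -6.000000 → v1 = (-0.166667, 1.000000, -0.166667)
Dv1 = (-5.666667, 2.500000, 0.333333); divide by -5.666667 → v2 = (1.000000, -0.441176, -0.058824)
Dv2 = (8.588235, -4.941176, 2.500000); divide by 8.588235 → v3 = (1.000000, -0.575342, 0.291096)
Requested entry of v3: -168/292 = -0.57534

-0.57534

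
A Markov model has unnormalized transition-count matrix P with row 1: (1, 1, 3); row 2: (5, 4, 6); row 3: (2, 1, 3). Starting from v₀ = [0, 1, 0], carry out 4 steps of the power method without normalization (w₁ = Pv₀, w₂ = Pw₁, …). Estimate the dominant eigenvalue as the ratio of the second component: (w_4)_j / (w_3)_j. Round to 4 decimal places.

7.6139

w1 = Pv₀ = (1, 4, 1)
w2 = Pw1 = (8, 27, 9)
w3 = Pw2 = (62, 202, 70)
w4 = Pw3 = (474, 1538, 536)
Ratio at component: 1538 / 202 = 7.6139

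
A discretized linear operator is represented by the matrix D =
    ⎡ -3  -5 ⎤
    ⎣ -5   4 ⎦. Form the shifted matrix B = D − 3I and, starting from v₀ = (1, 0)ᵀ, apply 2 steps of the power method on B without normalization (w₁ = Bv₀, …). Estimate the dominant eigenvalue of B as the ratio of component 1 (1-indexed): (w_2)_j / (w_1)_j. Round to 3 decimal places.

B = D − 3I has rows (-6, -5); (-5, 1)
w1 = Bv₀ = ((-6)·1 + (-5)·0; (-5)·1 + 1·0) = (-6, -5)
w2 = Bw1 = ((-6)·(-6) + (-5)·(-5); (-5)·(-6) + 1·(-5)) = (61, 25)
Ratio: 61/-6 = -10.167

μ ≈ -10.167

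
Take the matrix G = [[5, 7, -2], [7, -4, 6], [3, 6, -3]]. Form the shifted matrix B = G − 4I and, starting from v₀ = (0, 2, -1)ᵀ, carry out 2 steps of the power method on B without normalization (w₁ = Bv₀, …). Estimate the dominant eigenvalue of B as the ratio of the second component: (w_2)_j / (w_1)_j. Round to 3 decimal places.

B = G − 4I has rows (1, 7, -2); (7, -8, 6); (3, 6, -7)
w1 = Bv₀ = (1·0 + 7·2 + (-2)·(-1); 7·0 + (-8)·2 + 6·(-1); 3·0 + 6·2 + (-7)·(-1)) = (16, -22, 19)
w2 = Bw1 = (1·16 + 7·(-22) + (-2)·19; 7·16 + (-8)·(-22) + 6·19; 3·16 + 6·(-22) + (-7)·19) = (-176, 402, -217)
Ratio: 402/-22 = -18.273

-18.273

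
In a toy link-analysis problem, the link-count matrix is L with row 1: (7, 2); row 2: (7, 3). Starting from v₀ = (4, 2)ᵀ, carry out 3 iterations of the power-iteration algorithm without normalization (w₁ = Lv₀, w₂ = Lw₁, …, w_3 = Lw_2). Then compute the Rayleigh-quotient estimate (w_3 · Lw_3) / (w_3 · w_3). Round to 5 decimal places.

9.24353

w1 = Lv₀ = (32, 34)
w2 = Lw1 = (292, 326)
w3 = Lw2 = (2696, 3022)
Lw3 = (24916, 27938)
w3·Lw3 = 2696·24916 + 3022·27938 = 151602172; w3·w3 = 2696·2696 + 3022·3022 = 16400900
λ ≈ 151602172/16400900 = 9.24353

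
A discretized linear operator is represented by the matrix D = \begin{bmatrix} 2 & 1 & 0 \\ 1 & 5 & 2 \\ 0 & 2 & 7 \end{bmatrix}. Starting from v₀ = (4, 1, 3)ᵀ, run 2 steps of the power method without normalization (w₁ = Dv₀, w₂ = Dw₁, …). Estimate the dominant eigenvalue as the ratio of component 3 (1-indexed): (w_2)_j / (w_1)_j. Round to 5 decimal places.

λ ≈ 8.30435

w1 = Dv₀ = (9, 15, 23)
w2 = Dw1 = (33, 130, 191)
Ratio at component: 191 / 23 = 8.30435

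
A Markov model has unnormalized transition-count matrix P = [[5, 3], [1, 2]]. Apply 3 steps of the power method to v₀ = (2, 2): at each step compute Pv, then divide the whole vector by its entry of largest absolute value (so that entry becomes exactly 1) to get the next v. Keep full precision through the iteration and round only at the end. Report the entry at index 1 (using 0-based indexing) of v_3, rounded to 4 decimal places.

Pv0 = (16.00000, 6.00000); divide by 16.00000 → v1 = (1.00000, 0.37500)
Pv1 = (6.12500, 1.75000); divide by 6.12500 → v2 = (1.00000, 0.28571)
Pv2 = (5.85714, 1.57143); divide by 5.85714 → v3 = (1.00000, 0.26829)
Requested entry of v3: 154/574 = 0.2683

0.2683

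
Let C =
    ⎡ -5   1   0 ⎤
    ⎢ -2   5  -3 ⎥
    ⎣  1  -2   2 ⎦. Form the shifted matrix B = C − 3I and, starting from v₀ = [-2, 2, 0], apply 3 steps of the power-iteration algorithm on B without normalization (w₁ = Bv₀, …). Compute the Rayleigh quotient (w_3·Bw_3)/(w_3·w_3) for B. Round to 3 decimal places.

μ ≈ -7.614

B = C − 3I has rows (-8, 1, 0); (-2, 2, -3); (1, -2, -1)
w1 = Bv₀ = (18, 8, -6)
w2 = Bw1 = (-136, -2, 8)
w3 = Bw2 = (1086, 244, -140)
Bw3 = (-8444, -1264, 738)
w3·Bw3 = -9581920; w3·w3 = 1258532; μ ≈ -9581920/1258532 = -7.614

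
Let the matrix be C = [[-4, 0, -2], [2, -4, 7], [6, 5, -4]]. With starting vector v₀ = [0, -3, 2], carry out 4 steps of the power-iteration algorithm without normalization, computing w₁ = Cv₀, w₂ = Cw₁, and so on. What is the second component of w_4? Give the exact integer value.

w1 = Cv₀ = ((-4)·0 + 0·(-3) + (-2)·2; 2·0 + (-4)·(-3) + 7·2; 6·0 + 5·(-3) + (-4)·2) = (-4, 26, -23)
w2 = Cw1 = ((-4)·(-4) + 0·26 + (-2)·(-23); 2·(-4) + (-4)·26 + 7·(-23); 6·(-4) + 5·26 + (-4)·(-23)) = (62, -273, 198)
w3 = Cw2 = (-644, 2602, -1785)
w4 = Cw3 = (6146, -24191, 16286)
The requested component of w4 is -24191.

-24191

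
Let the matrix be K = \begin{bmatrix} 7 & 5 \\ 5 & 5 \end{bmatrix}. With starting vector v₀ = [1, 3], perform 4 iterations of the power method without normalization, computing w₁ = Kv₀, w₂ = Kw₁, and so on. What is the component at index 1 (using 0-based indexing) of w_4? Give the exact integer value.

w1 = Kv₀ = (22, 20)
w2 = Kw1 = (254, 210)
w3 = Kw2 = (2828, 2320)
w4 = Kw3 = (31396, 25740)
The requested component of w4 is 25740.

25740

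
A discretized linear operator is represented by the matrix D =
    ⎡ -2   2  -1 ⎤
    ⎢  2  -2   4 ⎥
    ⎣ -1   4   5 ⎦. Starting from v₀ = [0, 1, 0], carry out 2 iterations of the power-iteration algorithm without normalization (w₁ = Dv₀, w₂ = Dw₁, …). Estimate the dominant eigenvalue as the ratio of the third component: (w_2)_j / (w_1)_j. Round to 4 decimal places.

λ ≈ 2.5000

w1 = Dv₀ = ((-2)·0 + 2·1 + (-1)·0; 2·0 + (-2)·1 + 4·0; (-1)·0 + 4·1 + 5·0) = (2, -2, 4)
w2 = Dw1 = ((-2)·2 + 2·(-2) + (-1)·4; 2·2 + (-2)·(-2) + 4·4; (-1)·2 + 4·(-2) + 5·4) = (-12, 24, 10)
Ratio at component: 10 / 4 = 2.5000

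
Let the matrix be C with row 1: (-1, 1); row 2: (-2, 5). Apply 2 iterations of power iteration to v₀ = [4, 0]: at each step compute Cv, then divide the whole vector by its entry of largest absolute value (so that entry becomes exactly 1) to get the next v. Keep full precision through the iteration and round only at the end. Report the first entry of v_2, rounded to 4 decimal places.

0.1250

Cv0 = (-4.00000, -8.00000); divide by -8.00000 → v1 = (0.50000, 1.00000)
Cv1 = (0.50000, 4.00000); divide by 4.00000 → v2 = (0.12500, 1.00000)
Requested entry of v2: -4/-32 = 0.1250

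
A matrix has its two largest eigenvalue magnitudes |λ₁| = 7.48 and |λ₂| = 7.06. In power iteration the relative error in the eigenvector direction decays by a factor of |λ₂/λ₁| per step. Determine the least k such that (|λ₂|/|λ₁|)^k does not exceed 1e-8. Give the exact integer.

|λ₂/λ₁| = 7.06/7.48 = 0.94385
Need k ≥ ln(1e-8) / ln(0.94385) = -18.4207 / -0.0578 ≈ 318.765
Smallest integer k satisfying the bound: 319

319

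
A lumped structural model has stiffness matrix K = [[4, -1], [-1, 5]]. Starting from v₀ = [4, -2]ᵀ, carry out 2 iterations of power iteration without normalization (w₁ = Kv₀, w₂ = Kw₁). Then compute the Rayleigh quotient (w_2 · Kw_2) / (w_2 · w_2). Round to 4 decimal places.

5.5112

w1 = Kv₀ = (18, -14)
w2 = Kw1 = (86, -88)
Kw2 = (432, -526)
w2·Kw2 = 86·432 + (-88)·(-526) = 83440; w2·w2 = 86·86 + (-88)·(-88) = 15140
λ ≈ 83440/15140 = 5.5112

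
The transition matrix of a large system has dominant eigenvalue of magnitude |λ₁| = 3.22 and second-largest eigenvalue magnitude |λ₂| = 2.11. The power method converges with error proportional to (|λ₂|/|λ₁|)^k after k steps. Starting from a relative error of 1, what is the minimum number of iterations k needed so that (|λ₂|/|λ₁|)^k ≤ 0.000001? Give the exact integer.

33

|λ₂/λ₁| = 2.11/3.22 = 0.65528
Need k ≥ ln(0.000001) / ln(0.65528) = -13.8155 / -0.4227 ≈ 32.684
Smallest integer k satisfying the bound: 33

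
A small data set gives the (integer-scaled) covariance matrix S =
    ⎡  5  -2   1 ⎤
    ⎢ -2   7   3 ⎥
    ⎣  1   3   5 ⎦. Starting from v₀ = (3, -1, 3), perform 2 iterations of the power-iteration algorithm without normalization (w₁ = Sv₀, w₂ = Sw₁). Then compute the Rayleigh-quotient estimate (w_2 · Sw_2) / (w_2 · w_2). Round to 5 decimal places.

5.94638

w1 = Sv₀ = (20, -4, 15)
w2 = Sw1 = (123, -23, 83)
Sw2 = (744, -158, 469)
w2·Sw2 = 123·744 + (-23)·(-158) + 83·469 = 134073; w2·w2 = 123·123 + (-23)·(-23) + 83·83 = 22547
λ ≈ 134073/22547 = 5.94638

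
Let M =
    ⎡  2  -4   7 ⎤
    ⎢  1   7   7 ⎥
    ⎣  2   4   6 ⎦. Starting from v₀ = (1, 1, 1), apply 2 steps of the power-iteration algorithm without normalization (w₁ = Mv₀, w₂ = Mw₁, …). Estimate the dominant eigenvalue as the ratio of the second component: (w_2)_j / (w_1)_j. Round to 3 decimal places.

w1 = Mv₀ = (2·1 + (-4)·1 + 7·1; 1·1 + 7·1 + 7·1; 2·1 + 4·1 + 6·1) = (5, 15, 12)
w2 = Mw1 = (2·5 + (-4)·15 + 7·12; 1·5 + 7·15 + 7·12; 2·5 + 4·15 + 6·12) = (34, 194, 142)
Ratio at component: 194 / 15 = 12.933

λ ≈ 12.933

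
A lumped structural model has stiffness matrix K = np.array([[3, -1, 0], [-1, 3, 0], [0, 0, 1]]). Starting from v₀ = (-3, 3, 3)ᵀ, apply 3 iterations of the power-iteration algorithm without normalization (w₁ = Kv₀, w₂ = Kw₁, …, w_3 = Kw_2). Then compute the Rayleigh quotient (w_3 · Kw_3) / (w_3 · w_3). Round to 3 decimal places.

λ ≈ 4.000

w1 = Kv₀ = (3·(-3) + (-1)·3 + 0·3; (-1)·(-3) + 3·3 + 0·3; 0·(-3) + 0·3 + 1·3) = (-12, 12, 3)
w2 = Kw1 = (3·(-12) + (-1)·12 + 0·3; (-1)·(-12) + 3·12 + 0·3; 0·(-12) + 0·12 + 1·3) = (-48, 48, 3)
w3 = Kw2 = (-192, 192, 3)
Kw3 = (-768, 768, 3)
w3·Kw3 = (-192)·(-768) + 192·768 + 3·3 = 294921; w3·w3 = (-192)·(-192) + 192·192 + 3·3 = 73737
λ ≈ 294921/73737 = 4.000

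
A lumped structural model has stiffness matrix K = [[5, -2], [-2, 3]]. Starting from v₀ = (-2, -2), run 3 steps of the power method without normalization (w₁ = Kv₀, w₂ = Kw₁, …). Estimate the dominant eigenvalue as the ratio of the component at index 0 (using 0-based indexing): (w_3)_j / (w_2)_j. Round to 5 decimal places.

w1 = Kv₀ = (-6, -2)
w2 = Kw1 = (-26, 6)
w3 = Kw2 = (-142, 70)
Ratio at component: -142 / -26 = 5.46154

λ ≈ 5.46154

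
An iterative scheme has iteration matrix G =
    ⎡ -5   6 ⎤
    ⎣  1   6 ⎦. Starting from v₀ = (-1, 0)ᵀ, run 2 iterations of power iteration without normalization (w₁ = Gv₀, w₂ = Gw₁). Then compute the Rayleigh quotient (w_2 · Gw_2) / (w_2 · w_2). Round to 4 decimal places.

λ ≈ -4.7630

w1 = Gv₀ = ((-5)·(-1) + 6·0; 1·(-1) + 6·0) = (5, -1)
w2 = Gw1 = ((-5)·5 + 6·(-1); 1·5 + 6·(-1)) = (-31, -1)
Gw2 = (149, -37)
w2·Gw2 = (-31)·149 + (-1)·(-37) = -4582; w2·w2 = (-31)·(-31) + (-1)·(-1) = 962
λ ≈ -4582/962 = -4.7630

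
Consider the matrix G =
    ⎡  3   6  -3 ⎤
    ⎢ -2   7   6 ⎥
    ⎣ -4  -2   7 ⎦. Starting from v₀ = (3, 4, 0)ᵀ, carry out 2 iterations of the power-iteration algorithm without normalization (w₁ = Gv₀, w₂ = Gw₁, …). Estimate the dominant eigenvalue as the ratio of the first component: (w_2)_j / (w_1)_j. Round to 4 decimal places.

8.8182

w1 = Gv₀ = (3·3 + 6·4 + (-3)·0; (-2)·3 + 7·4 + 6·0; (-4)·3 + (-2)·4 + 7·0) = (33, 22, -20)
w2 = Gw1 = (3·33 + 6·22 + (-3)·(-20); (-2)·33 + 7·22 + 6·(-20); (-4)·33 + (-2)·22 + 7·(-20)) = (291, -32, -316)
Ratio at component: 291 / 33 = 8.8182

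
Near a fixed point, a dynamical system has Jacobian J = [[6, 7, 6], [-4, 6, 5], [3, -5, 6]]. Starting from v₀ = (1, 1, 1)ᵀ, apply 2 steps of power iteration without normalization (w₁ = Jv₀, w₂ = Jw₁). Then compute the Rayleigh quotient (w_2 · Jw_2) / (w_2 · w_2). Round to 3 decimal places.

7.866

w1 = Jv₀ = (19, 7, 4)
w2 = Jw1 = (187, -14, 46)
Jw2 = (1300, -602, 907)
w2·Jw2 = 187·1300 + (-14)·(-602) + 46·907 = 293250; w2·w2 = 187·187 + (-14)·(-14) + 46·46 = 37281
λ ≈ 293250/37281 = 7.866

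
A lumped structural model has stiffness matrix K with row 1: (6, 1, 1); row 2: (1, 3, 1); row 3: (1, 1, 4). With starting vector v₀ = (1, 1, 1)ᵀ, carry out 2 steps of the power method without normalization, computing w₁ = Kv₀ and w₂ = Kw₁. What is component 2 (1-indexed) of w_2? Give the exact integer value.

29

w1 = Kv₀ = (6·1 + 1·1 + 1·1; 1·1 + 3·1 + 1·1; 1·1 + 1·1 + 4·1) = (8, 5, 6)
w2 = Kw1 = (6·8 + 1·5 + 1·6; 1·8 + 3·5 + 1·6; 1·8 + 1·5 + 4·6) = (59, 29, 37)
The requested component of w2 is 29.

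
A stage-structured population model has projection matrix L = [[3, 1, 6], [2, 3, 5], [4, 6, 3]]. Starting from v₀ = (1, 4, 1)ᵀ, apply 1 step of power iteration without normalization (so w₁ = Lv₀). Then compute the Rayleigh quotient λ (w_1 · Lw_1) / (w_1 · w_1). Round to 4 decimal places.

λ ≈ 10.5453

w1 = Lv₀ = (13, 19, 31)
Lw1 = (244, 238, 259)
w1·Lw1 = 13·244 + 19·238 + 31·259 = 15723; w1·w1 = 13·13 + 19·19 + 31·31 = 1491
λ ≈ 15723/1491 = 10.5453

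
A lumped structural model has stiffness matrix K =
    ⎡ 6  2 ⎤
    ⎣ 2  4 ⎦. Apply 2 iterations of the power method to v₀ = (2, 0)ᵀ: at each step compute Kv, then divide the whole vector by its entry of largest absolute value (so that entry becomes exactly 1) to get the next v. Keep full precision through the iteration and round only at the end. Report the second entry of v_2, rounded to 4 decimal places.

Kv0 = (12.00000, 4.00000); divide by 12.00000 → v1 = (1.00000, 0.33333)
Kv1 = (6.66667, 3.33333); divide by 6.66667 → v2 = (1.00000, 0.50000)
Requested entry of v2: 40/80 = 0.5000

0.5000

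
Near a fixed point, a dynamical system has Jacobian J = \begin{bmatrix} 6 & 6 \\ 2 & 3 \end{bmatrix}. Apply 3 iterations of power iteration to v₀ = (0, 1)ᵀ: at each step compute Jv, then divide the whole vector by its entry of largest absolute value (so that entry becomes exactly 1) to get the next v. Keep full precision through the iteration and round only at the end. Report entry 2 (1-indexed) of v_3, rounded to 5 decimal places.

0.38000

Jv0 = (6.000000, 3.000000); divide by 6.000000 → v1 = (1.000000, 0.500000)
Jv1 = (9.000000, 3.500000); divide by 9.000000 → v2 = (1.000000, 0.388889)
Jv2 = (8.333333, 3.166667); divide by 8.333333 → v3 = (1.000000, 0.380000)
Requested entry of v3: 171/450 = 0.38000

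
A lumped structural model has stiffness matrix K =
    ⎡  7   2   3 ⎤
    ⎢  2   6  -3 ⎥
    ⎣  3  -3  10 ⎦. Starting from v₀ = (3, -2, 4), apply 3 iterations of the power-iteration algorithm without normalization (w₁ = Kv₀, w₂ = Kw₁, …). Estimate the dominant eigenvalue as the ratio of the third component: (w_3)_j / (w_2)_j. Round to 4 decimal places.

w1 = Kv₀ = (29, -18, 55)
w2 = Kw1 = (332, -215, 691)
w3 = Kw2 = (3967, -2699, 8551)
Ratio at component: 8551 / 691 = 12.3748

λ ≈ 12.3748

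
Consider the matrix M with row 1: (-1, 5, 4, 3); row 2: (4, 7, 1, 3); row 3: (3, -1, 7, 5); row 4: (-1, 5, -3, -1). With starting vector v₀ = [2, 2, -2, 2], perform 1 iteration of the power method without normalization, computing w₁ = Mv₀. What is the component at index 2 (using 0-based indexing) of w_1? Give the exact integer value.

w1 = Mv₀ = ((-1)·2 + 5·2 + 4·(-2) + 3·2; 4·2 + 7·2 + 1·(-2) + 3·2; 3·2 + (-1)·2 + 7·(-2) + 5·2; (-1)·2 + 5·2 + (-3)·(-2) + (-1)·2) = (6, 26, 0, 12)
The requested component of w1 is 0.

0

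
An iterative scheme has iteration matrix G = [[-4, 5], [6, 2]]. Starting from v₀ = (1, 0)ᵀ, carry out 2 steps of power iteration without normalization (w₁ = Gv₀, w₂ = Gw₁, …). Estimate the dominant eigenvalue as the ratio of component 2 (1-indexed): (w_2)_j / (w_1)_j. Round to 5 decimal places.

w1 = Gv₀ = ((-4)·1 + 5·0; 6·1 + 2·0) = (-4, 6)
w2 = Gw1 = ((-4)·(-4) + 5·6; 6·(-4) + 2·6) = (46, -12)
Ratio at component: -12 / 6 = -2.00000

λ ≈ -2.00000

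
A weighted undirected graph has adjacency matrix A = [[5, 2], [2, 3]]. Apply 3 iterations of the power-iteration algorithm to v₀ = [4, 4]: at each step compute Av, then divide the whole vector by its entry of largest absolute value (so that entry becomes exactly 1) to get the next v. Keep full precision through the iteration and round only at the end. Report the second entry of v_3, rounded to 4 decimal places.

0.6254

Av0 = (28.00000, 20.00000); divide by 28.00000 → v1 = (1.00000, 0.71429)
Av1 = (6.42857, 4.14286); divide by 6.42857 → v2 = (1.00000, 0.64444)
Av2 = (6.28889, 3.93333); divide by 6.28889 → v3 = (1.00000, 0.62544)
Requested entry of v3: 708/1132 = 0.6254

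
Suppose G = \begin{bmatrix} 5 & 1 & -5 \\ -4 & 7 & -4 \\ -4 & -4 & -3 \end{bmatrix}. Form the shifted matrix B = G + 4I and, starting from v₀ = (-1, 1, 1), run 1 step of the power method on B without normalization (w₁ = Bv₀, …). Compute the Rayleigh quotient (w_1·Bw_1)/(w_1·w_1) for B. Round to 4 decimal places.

B = G + 4I has rows (9, 1, -5); (-4, 11, -4); (-4, -4, 1)
w1 = Bv₀ = (9·(-1) + 1·1 + (-5)·1; (-4)·(-1) + 11·1 + (-4)·1; (-4)·(-1) + (-4)·1 + 1·1) = (-13, 11, 1)
Bw1 = (-111, 169, 9)
w1·Bw1 = 3311; w1·w1 = 291; μ ≈ 3311/291 = 11.3780

11.3780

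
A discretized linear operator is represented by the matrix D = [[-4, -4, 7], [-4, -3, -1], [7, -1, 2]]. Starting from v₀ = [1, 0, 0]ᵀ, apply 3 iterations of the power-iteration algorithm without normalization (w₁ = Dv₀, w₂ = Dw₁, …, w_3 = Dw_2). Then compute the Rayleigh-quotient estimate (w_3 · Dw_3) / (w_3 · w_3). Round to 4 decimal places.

λ ≈ -8.2683

w1 = Dv₀ = (-4, -4, 7)
w2 = Dw1 = (81, 21, -10)
w3 = Dw2 = (-478, -377, 526)
Dw3 = (7102, 2517, -1917)
w3·Dw3 = (-478)·7102 + (-377)·2517 + 526·(-1917) = -5352007; w3·w3 = (-478)·(-478) + (-377)·(-377) + 526·526 = 647289
λ ≈ -5352007/647289 = -8.2683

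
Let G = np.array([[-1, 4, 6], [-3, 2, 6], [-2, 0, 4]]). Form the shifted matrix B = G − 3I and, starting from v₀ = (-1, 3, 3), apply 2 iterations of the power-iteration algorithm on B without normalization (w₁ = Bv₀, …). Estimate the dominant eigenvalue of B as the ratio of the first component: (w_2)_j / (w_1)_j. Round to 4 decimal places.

μ ≈ -1.0000

B = G − 3I has rows (-4, 4, 6); (-3, -1, 6); (-2, 0, 1)
w1 = Bv₀ = ((-4)·(-1) + 4·3 + 6·3; (-3)·(-1) + (-1)·3 + 6·3; (-2)·(-1) + 0·3 + 1·3) = (34, 18, 5)
w2 = Bw1 = ((-4)·34 + 4·18 + 6·5; (-3)·34 + (-1)·18 + 6·5; (-2)·34 + 0·18 + 1·5) = (-34, -90, -63)
Ratio: -34/34 = -1.0000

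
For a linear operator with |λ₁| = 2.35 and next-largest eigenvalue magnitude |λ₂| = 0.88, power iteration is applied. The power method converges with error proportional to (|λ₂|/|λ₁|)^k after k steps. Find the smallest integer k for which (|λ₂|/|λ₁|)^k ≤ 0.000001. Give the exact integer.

15

|λ₂/λ₁| = 0.88/2.35 = 0.37447
Need k ≥ ln(0.000001) / ln(0.37447) = -13.8155 / -0.9822 ≈ 14.065
Smallest integer k satisfying the bound: 15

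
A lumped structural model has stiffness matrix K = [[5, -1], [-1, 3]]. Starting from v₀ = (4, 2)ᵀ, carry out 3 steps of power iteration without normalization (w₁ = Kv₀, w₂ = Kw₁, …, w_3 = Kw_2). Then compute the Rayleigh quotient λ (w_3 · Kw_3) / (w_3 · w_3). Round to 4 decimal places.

w1 = Kv₀ = (5·4 + (-1)·2; (-1)·4 + 3·2) = (18, 2)
w2 = Kw1 = (5·18 + (-1)·2; (-1)·18 + 3·2) = (88, -12)
w3 = Kw2 = (452, -124)
Kw3 = (2384, -824)
w3·Kw3 = 452·2384 + (-124)·(-824) = 1179744; w3·w3 = 452·452 + (-124)·(-124) = 219680
λ ≈ 1179744/219680 = 5.3703

λ ≈ 5.3703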